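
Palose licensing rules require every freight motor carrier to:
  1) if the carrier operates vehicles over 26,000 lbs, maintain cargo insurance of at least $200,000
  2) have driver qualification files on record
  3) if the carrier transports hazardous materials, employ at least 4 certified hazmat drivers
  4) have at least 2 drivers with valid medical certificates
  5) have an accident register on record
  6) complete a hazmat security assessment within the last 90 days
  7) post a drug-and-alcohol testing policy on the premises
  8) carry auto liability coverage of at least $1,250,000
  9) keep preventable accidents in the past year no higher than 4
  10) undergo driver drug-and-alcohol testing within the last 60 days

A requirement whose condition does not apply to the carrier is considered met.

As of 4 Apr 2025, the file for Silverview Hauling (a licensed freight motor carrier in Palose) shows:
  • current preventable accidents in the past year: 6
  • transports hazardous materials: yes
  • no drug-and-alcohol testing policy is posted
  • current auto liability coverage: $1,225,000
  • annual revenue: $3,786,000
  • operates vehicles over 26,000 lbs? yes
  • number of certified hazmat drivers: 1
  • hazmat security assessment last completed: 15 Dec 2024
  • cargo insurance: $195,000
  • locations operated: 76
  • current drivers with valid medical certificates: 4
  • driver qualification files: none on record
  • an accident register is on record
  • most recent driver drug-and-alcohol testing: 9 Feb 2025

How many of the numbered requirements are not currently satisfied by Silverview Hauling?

7

1. condition 'operates vehicles over 26,000 lbs' holds; cargo insurance $195,000 < $200,000 → not met
2. driver qualification files absent → not met
3. condition 'transports hazardous materials' holds; certified hazmat drivers 1 < 4 → not met
4. drivers with valid medical certificates 4 ≥ 2 → met
5. accident register present → met
6. hazmat security assessment 110 days ago vs limit 90 → not met
7. drug-and-alcohol testing policy absent → not met
8. auto liability coverage $1,225,000 < $1,250,000 → not met
9. preventable accidents in the past year 6 > 4 → not met
10. driver drug-and-alcohol testing 54 days ago vs limit 60 → met
Not met: 7 of 10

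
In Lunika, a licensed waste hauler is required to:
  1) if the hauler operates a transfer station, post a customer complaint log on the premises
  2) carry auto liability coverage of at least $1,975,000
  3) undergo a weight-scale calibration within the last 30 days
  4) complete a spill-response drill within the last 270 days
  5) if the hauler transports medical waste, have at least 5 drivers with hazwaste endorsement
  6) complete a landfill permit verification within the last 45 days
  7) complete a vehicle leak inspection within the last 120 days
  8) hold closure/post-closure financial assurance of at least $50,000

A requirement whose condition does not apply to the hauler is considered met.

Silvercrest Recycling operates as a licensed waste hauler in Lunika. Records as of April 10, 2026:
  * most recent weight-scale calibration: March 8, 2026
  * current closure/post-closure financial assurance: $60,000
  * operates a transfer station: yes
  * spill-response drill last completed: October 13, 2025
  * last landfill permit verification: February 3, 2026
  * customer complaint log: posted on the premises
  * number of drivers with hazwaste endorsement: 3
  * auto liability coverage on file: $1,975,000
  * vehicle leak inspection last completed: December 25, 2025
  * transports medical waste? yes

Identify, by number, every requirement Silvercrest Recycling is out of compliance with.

1. condition 'operates a transfer station' holds; customer complaint log present → met
2. auto liability coverage $1,975,000 ≥ $1,975,000 → met
3. weight-scale calibration 33 days ago vs limit 30 → not met
4. spill-response drill 179 days ago vs limit 270 → met
5. condition 'transports medical waste' holds; drivers with hazwaste endorsement 3 < 5 → not met
6. landfill permit verification 66 days ago vs limit 45 → not met
7. vehicle leak inspection 106 days ago vs limit 120 → met
8. closure/post-closure financial assurance $60,000 ≥ $50,000 → met
Not met: 3, 5, 6

3, 5, 6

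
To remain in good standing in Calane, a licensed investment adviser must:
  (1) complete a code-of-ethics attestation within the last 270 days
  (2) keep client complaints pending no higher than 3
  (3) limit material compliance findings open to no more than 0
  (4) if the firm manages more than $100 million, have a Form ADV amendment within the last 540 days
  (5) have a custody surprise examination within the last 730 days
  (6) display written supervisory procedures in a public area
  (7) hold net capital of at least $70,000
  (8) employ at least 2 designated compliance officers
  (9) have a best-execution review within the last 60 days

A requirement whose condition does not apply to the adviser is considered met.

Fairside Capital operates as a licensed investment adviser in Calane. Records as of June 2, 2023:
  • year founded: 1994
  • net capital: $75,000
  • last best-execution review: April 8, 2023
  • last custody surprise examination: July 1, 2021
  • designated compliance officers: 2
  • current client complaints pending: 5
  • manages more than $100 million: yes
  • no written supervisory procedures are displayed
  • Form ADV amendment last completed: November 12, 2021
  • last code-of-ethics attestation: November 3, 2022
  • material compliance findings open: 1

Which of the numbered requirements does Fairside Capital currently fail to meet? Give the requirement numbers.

2, 3, 4, 6

1. code-of-ethics attestation 211 days ago vs limit 270 → met
2. client complaints pending 5 > 3 → not met
3. material compliance findings open 1 > 0 → not met
4. condition 'manages more than $100 million' holds; Form ADV amendment 567 days ago vs limit 540 → not met
5. custody surprise examination 701 days ago vs limit 730 → met
6. written supervisory procedures absent → not met
7. net capital $75,000 ≥ $70,000 → met
8. designated compliance officers 2 ≥ 2 → met
9. best-execution review 55 days ago vs limit 60 → met
Not met: 2, 3, 4, 6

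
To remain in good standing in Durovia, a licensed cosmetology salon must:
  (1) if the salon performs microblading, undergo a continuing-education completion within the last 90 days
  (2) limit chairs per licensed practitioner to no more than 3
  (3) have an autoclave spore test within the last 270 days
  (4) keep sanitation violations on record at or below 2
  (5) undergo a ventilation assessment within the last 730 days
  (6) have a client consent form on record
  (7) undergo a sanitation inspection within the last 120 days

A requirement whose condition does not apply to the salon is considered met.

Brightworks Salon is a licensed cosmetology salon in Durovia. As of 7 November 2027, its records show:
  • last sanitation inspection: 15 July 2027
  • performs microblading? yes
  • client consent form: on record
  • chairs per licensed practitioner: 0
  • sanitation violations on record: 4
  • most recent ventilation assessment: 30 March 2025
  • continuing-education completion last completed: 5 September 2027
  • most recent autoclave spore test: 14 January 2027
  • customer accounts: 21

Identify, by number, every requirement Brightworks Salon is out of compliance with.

1. condition 'performs microblading' holds; continuing-education completion 63 days ago vs limit 90 → met
2. chairs per licensed practitioner 0 ≤ 3 → met
3. autoclave spore test 297 days ago vs limit 270 → not met
4. sanitation violations on record 4 > 2 → not met
5. ventilation assessment 952 days ago vs limit 730 → not met
6. client consent form present → met
7. sanitation inspection 115 days ago vs limit 120 → met
Not met: 3, 4, 5

3, 4, 5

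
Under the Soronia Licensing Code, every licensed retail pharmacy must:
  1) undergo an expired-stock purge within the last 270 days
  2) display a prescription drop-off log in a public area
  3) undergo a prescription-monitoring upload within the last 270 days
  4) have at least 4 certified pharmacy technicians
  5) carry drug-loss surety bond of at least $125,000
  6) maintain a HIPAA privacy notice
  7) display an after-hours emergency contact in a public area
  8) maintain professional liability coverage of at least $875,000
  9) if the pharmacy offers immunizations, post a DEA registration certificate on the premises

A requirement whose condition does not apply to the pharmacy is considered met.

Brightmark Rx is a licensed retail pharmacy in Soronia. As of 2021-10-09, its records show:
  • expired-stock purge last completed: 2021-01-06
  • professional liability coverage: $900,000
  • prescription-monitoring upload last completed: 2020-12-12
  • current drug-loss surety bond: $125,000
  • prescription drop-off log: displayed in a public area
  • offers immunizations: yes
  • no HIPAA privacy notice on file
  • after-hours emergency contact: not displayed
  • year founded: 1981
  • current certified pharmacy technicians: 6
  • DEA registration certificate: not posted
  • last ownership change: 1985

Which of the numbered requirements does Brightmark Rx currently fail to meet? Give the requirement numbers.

1. expired-stock purge 276 days ago vs limit 270 → not met
2. prescription drop-off log present → met
3. prescription-monitoring upload 301 days ago vs limit 270 → not met
4. certified pharmacy technicians 6 ≥ 4 → met
5. drug-loss surety bond $125,000 ≥ $125,000 → met
6. HIPAA privacy notice absent → not met
7. after-hours emergency contact absent → not met
8. professional liability coverage $900,000 ≥ $875,000 → met
9. condition 'offers immunizations' holds; DEA registration certificate absent → not met
Not met: 1, 3, 6, 7, 9

1, 3, 6, 7, 9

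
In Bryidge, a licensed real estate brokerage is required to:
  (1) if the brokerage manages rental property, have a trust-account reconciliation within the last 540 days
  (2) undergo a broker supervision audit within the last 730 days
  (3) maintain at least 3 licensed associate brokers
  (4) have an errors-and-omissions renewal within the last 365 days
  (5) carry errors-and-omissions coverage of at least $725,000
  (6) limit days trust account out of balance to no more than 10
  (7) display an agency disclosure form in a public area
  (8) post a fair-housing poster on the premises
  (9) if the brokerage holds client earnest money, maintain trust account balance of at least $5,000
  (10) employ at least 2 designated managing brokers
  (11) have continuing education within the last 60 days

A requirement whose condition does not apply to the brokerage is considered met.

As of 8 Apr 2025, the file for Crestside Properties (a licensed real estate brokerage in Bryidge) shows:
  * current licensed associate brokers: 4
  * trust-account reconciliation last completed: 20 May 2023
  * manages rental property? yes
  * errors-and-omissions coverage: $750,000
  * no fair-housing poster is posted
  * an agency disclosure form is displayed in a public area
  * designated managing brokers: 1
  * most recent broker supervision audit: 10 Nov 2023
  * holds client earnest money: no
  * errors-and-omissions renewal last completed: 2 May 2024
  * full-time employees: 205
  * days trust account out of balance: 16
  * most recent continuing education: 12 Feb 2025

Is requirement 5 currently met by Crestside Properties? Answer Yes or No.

5. errors-and-omissions coverage $750,000 ≥ $725,000 → met

Yes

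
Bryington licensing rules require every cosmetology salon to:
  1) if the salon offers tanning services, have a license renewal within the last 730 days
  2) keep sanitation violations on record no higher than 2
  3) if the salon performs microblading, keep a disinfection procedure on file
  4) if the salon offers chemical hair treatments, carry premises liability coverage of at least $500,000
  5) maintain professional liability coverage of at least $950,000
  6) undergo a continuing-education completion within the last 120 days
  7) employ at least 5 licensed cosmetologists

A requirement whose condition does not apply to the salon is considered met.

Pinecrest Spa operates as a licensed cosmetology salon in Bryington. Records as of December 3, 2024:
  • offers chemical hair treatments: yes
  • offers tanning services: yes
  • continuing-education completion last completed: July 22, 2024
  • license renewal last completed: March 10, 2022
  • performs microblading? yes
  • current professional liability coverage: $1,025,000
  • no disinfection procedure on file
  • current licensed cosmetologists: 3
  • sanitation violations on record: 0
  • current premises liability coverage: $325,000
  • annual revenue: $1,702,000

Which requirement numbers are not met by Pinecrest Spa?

1, 3, 4, 6, 7

1. condition 'offers tanning services' holds; license renewal 999 days ago vs limit 730 → not met
2. sanitation violations on record 0 ≤ 2 → met
3. condition 'performs microblading' holds; disinfection procedure absent → not met
4. condition 'offers chemical hair treatments' holds; premises liability coverage $325,000 < $500,000 → not met
5. professional liability coverage $1,025,000 ≥ $950,000 → met
6. continuing-education completion 134 days ago vs limit 120 → not met
7. licensed cosmetologists 3 < 5 → not met
Not met: 1, 3, 4, 6, 7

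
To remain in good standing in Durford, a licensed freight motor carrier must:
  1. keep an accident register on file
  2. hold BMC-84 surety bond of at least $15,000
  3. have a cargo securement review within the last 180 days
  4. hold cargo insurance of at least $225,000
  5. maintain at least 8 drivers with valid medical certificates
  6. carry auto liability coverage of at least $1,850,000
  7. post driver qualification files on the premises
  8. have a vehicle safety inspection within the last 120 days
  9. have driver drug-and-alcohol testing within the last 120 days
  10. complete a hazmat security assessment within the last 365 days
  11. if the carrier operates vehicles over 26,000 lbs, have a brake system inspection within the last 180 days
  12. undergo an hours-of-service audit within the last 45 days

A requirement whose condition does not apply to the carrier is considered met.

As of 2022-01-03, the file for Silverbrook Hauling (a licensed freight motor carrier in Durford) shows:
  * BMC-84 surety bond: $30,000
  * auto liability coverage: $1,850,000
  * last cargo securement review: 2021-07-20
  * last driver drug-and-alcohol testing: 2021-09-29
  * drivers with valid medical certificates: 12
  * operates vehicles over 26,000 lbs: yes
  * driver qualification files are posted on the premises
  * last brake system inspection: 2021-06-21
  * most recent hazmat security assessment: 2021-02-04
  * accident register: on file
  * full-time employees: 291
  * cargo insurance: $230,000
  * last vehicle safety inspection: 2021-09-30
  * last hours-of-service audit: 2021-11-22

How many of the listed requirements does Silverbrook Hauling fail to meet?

1

1. accident register present → met
2. BMC-84 surety bond $30,000 ≥ $15,000 → met
3. cargo securement review 167 days ago vs limit 180 → met
4. cargo insurance $230,000 ≥ $225,000 → met
5. drivers with valid medical certificates 12 ≥ 8 → met
6. auto liability coverage $1,850,000 ≥ $1,850,000 → met
7. driver qualification files present → met
8. vehicle safety inspection 95 days ago vs limit 120 → met
9. driver drug-and-alcohol testing 96 days ago vs limit 120 → met
10. hazmat security assessment 333 days ago vs limit 365 → met
11. condition 'operates vehicles over 26,000 lbs' holds; brake system inspection 196 days ago vs limit 180 → not met
12. hours-of-service audit 42 days ago vs limit 45 → met
Not met: 1 of 12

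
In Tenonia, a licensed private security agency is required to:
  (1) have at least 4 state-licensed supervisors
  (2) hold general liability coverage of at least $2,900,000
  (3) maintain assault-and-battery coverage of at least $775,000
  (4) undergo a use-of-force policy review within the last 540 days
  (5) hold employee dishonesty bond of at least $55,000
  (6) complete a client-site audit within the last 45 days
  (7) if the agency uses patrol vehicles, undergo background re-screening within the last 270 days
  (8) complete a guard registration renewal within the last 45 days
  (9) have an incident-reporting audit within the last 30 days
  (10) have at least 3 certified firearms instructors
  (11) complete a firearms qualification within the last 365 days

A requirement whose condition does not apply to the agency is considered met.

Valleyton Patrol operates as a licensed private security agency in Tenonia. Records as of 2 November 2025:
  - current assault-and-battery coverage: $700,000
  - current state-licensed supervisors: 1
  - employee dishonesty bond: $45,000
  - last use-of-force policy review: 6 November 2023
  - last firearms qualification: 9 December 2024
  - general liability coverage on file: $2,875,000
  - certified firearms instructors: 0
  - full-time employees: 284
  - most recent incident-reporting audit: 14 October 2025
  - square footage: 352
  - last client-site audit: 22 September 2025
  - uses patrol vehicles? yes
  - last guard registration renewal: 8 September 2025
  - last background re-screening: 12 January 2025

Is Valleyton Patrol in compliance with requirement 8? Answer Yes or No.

No

8. guard registration renewal 55 days ago vs limit 45 → not met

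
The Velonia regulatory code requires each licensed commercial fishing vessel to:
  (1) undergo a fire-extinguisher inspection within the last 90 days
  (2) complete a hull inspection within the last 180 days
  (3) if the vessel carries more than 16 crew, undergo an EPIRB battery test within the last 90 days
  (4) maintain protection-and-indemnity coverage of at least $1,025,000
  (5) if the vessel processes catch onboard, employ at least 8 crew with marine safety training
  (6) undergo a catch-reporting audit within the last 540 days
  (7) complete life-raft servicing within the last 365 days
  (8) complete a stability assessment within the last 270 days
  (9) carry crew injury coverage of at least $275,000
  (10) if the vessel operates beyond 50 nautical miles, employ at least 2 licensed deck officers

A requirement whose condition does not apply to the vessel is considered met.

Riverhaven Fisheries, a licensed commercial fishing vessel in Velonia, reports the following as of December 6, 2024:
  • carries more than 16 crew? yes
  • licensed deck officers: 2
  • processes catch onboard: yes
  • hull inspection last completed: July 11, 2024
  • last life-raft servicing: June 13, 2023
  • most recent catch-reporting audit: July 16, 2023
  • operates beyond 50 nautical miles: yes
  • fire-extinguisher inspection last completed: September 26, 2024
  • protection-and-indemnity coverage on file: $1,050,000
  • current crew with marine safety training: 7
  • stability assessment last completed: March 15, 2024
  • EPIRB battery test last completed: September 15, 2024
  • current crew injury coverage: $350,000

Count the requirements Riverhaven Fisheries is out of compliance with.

2

1. fire-extinguisher inspection 71 days ago vs limit 90 → met
2. hull inspection 148 days ago vs limit 180 → met
3. condition 'carries more than 16 crew' holds; EPIRB battery test 82 days ago vs limit 90 → met
4. protection-and-indemnity coverage $1,050,000 ≥ $1,025,000 → met
5. condition 'processes catch onboard' holds; crew with marine safety training 7 < 8 → not met
6. catch-reporting audit 509 days ago vs limit 540 → met
7. life-raft servicing 542 days ago vs limit 365 → not met
8. stability assessment 266 days ago vs limit 270 → met
9. crew injury coverage $350,000 ≥ $275,000 → met
10. condition 'operates beyond 50 nautical miles' holds; licensed deck officers 2 ≥ 2 → met
Not met: 2 of 10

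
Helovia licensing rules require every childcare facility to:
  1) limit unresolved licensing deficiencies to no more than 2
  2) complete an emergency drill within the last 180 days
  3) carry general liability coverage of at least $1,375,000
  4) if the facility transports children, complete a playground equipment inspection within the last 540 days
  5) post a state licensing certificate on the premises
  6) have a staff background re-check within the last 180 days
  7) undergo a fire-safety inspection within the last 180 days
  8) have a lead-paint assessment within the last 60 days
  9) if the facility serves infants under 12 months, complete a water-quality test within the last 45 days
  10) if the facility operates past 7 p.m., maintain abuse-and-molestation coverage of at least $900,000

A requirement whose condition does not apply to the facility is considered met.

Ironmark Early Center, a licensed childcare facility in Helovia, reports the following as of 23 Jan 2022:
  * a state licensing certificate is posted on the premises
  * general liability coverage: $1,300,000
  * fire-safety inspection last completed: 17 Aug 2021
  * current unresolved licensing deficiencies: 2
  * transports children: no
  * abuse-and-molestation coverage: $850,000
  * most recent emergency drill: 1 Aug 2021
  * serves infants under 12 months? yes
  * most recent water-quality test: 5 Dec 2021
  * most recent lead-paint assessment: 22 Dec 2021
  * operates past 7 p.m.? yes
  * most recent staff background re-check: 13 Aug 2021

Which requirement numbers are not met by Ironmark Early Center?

3, 9, 10

1. unresolved licensing deficiencies 2 ≤ 2 → met
2. emergency drill 175 days ago vs limit 180 → met
3. general liability coverage $1,300,000 < $1,375,000 → not met
4. condition 'transports children' does not hold → requirement n/a → met
5. state licensing certificate present → met
6. staff background re-check 163 days ago vs limit 180 → met
7. fire-safety inspection 159 days ago vs limit 180 → met
8. lead-paint assessment 32 days ago vs limit 60 → met
9. condition 'serves infants under 12 months' holds; water-quality test 49 days ago vs limit 45 → not met
10. condition 'operates past 7 p.m.' holds; abuse-and-molestation coverage $850,000 < $900,000 → not met
Not met: 3, 9, 10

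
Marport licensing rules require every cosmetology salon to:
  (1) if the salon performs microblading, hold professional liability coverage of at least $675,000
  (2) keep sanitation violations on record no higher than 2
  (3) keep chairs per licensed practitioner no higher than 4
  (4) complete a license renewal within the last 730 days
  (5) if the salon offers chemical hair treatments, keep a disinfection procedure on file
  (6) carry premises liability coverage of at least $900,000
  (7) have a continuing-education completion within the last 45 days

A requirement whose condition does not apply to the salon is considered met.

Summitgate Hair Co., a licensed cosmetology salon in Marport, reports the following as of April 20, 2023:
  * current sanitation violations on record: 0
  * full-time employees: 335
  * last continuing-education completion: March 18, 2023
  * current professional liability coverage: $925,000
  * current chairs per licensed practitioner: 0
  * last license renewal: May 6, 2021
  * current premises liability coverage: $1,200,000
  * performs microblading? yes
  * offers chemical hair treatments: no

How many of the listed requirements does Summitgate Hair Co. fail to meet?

0

1. condition 'performs microblading' holds; professional liability coverage $925,000 ≥ $675,000 → met
2. sanitation violations on record 0 ≤ 2 → met
3. chairs per licensed practitioner 0 ≤ 4 → met
4. license renewal 714 days ago vs limit 730 → met
5. condition 'offers chemical hair treatments' does not hold → requirement n/a → met
6. premises liability coverage $1,200,000 ≥ $900,000 → met
7. continuing-education completion 33 days ago vs limit 45 → met
Not met: 0 of 7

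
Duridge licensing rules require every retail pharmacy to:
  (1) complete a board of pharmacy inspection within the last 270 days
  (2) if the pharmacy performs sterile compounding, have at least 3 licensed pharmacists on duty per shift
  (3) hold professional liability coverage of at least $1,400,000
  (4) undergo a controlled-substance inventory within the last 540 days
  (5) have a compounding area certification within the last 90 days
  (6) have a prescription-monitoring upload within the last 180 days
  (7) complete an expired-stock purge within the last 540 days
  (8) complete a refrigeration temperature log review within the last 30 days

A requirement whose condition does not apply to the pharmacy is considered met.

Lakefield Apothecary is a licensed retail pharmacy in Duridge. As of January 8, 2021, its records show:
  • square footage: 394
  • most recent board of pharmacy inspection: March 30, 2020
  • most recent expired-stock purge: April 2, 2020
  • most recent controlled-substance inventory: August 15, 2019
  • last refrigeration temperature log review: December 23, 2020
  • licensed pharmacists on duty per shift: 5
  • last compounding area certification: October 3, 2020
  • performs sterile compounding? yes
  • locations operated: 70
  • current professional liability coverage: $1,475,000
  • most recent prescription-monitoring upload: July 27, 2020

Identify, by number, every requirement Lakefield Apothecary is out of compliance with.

1. board of pharmacy inspection 284 days ago vs limit 270 → not met
2. condition 'performs sterile compounding' holds; licensed pharmacists on duty per shift 5 ≥ 3 → met
3. professional liability coverage $1,475,000 ≥ $1,400,000 → met
4. controlled-substance inventory 512 days ago vs limit 540 → met
5. compounding area certification 97 days ago vs limit 90 → not met
6. prescription-monitoring upload 165 days ago vs limit 180 → met
7. expired-stock purge 281 days ago vs limit 540 → met
8. refrigeration temperature log review 16 days ago vs limit 30 → met
Not met: 1, 5

1, 5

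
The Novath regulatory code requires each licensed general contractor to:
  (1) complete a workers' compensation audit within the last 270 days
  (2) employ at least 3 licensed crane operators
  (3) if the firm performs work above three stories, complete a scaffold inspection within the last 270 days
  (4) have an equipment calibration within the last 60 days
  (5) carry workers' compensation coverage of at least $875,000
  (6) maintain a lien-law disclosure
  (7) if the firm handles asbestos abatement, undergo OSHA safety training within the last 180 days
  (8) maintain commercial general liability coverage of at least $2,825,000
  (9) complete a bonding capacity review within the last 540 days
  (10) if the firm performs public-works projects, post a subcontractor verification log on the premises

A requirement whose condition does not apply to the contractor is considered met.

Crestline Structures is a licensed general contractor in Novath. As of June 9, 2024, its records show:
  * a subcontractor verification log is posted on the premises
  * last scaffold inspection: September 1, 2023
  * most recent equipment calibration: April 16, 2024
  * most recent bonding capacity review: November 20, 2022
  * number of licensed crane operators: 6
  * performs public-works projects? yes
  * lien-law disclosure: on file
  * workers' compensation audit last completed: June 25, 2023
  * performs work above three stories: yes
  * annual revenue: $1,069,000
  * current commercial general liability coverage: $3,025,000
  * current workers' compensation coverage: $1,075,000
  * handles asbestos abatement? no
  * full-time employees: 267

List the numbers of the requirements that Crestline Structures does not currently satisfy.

1. workers' compensation audit 350 days ago vs limit 270 → not met
2. licensed crane operators 6 ≥ 3 → met
3. condition 'performs work above three stories' holds; scaffold inspection 282 days ago vs limit 270 → not met
4. equipment calibration 54 days ago vs limit 60 → met
5. workers' compensation coverage $1,075,000 ≥ $875,000 → met
6. lien-law disclosure present → met
7. condition 'handles asbestos abatement' does not hold → requirement n/a → met
8. commercial general liability coverage $3,025,000 ≥ $2,825,000 → met
9. bonding capacity review 567 days ago vs limit 540 → not met
10. condition 'performs public-works projects' holds; subcontractor verification log present → met
Not met: 1, 3, 9

1, 3, 9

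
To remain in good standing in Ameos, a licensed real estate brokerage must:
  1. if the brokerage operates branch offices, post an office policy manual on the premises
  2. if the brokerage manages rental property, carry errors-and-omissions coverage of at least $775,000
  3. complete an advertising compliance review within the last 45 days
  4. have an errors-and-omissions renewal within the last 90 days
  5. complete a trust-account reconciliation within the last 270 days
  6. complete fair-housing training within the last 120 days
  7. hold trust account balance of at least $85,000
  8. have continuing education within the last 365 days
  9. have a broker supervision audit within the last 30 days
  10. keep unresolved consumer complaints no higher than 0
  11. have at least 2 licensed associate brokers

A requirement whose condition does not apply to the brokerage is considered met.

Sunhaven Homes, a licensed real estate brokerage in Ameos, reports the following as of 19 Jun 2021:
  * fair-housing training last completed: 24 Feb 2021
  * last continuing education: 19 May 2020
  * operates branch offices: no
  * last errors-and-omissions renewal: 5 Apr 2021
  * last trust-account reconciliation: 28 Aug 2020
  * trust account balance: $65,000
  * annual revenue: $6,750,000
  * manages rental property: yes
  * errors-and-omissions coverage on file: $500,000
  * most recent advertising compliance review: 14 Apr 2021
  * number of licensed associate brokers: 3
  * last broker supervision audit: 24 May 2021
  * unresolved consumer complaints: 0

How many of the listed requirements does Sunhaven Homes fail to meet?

5

1. condition 'operates branch offices' does not hold → requirement n/a → met
2. condition 'manages rental property' holds; errors-and-omissions coverage $500,000 < $775,000 → not met
3. advertising compliance review 66 days ago vs limit 45 → not met
4. errors-and-omissions renewal 75 days ago vs limit 90 → met
5. trust-account reconciliation 295 days ago vs limit 270 → not met
6. fair-housing training 115 days ago vs limit 120 → met
7. trust account balance $65,000 < $85,000 → not met
8. continuing education 396 days ago vs limit 365 → not met
9. broker supervision audit 26 days ago vs limit 30 → met
10. unresolved consumer complaints 0 ≤ 0 → met
11. licensed associate brokers 3 ≥ 2 → met
Not met: 5 of 11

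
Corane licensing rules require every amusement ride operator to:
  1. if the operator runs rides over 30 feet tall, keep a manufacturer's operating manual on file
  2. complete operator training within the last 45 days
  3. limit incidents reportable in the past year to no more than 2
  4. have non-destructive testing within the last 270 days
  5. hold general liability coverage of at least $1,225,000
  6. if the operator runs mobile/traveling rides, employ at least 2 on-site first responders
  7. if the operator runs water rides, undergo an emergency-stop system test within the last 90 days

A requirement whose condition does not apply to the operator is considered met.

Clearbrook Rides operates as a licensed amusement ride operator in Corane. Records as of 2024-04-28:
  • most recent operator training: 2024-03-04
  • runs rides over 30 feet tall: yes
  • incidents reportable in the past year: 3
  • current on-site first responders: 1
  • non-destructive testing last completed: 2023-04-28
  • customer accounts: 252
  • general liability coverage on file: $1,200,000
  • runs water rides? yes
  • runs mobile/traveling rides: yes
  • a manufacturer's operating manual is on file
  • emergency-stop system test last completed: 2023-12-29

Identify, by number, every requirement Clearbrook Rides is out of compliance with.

1. condition 'runs rides over 30 feet tall' holds; manufacturer's operating manual present → met
2. operator training 55 days ago vs limit 45 → not met
3. incidents reportable in the past year 3 > 2 → not met
4. non-destructive testing 366 days ago vs limit 270 → not met
5. general liability coverage $1,200,000 < $1,225,000 → not met
6. condition 'runs mobile/traveling rides' holds; on-site first responders 1 < 2 → not met
7. condition 'runs water rides' holds; emergency-stop system test 121 days ago vs limit 90 → not met
Not met: 2, 3, 4, 5, 6, 7

2, 3, 4, 5, 6, 7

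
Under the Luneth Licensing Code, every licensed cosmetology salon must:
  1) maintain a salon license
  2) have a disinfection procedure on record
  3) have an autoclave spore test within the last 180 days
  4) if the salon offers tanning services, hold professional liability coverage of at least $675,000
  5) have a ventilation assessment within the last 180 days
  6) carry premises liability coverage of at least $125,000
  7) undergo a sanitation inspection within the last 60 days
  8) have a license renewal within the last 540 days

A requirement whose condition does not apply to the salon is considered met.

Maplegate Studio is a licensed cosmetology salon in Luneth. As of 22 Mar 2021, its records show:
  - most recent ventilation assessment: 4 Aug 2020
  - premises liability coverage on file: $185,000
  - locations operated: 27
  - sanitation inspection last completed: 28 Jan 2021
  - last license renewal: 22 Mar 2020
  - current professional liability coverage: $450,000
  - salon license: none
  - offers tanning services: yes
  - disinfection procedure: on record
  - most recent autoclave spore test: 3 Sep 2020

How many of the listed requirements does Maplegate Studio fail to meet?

4

1. salon license absent → not met
2. disinfection procedure present → met
3. autoclave spore test 200 days ago vs limit 180 → not met
4. condition 'offers tanning services' holds; professional liability coverage $450,000 < $675,000 → not met
5. ventilation assessment 230 days ago vs limit 180 → not met
6. premises liability coverage $185,000 ≥ $125,000 → met
7. sanitation inspection 53 days ago vs limit 60 → met
8. license renewal 365 days ago vs limit 540 → met
Not met: 4 of 8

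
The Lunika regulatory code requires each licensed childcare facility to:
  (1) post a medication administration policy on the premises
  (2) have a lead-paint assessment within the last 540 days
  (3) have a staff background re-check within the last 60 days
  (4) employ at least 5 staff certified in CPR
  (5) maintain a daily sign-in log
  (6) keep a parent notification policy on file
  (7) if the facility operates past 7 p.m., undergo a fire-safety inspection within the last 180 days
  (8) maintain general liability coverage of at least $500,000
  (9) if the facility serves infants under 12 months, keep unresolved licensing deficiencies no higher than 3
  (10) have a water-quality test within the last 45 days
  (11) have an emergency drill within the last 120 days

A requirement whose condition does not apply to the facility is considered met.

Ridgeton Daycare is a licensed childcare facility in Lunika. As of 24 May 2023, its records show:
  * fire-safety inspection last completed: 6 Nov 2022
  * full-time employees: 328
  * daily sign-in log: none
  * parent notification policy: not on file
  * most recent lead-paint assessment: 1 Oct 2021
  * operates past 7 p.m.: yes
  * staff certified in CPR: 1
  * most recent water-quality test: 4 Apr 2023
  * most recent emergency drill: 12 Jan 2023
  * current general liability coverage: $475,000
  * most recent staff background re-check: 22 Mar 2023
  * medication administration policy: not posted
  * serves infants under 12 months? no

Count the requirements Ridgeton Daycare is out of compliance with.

10

1. medication administration policy absent → not met
2. lead-paint assessment 600 days ago vs limit 540 → not met
3. staff background re-check 63 days ago vs limit 60 → not met
4. staff certified in CPR 1 < 5 → not met
5. daily sign-in log absent → not met
6. parent notification policy absent → not met
7. condition 'operates past 7 p.m.' holds; fire-safety inspection 199 days ago vs limit 180 → not met
8. general liability coverage $475,000 < $500,000 → not met
9. condition 'serves infants under 12 months' does not hold → requirement n/a → met
10. water-quality test 50 days ago vs limit 45 → not met
11. emergency drill 132 days ago vs limit 120 → not met
Not met: 10 of 11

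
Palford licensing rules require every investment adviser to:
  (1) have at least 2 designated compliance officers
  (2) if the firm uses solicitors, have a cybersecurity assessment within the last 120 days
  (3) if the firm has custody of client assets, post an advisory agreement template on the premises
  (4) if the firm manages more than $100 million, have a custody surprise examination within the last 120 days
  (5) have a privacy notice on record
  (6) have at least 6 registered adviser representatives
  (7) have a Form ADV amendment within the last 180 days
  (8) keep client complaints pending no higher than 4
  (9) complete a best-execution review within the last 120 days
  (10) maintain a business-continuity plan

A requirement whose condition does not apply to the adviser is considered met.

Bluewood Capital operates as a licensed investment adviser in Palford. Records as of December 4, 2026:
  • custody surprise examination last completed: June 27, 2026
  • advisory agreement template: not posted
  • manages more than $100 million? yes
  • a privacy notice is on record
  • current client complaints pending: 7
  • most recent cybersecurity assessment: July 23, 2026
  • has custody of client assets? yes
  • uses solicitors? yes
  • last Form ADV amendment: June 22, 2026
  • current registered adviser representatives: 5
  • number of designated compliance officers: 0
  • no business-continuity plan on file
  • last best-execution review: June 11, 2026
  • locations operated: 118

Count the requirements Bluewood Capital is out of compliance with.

1. designated compliance officers 0 < 2 → not met
2. condition 'uses solicitors' holds; cybersecurity assessment 134 days ago vs limit 120 → not met
3. condition 'has custody of client assets' holds; advisory agreement template absent → not met
4. condition 'manages more than $100 million' holds; custody surprise examination 160 days ago vs limit 120 → not met
5. privacy notice present → met
6. registered adviser representatives 5 < 6 → not met
7. Form ADV amendment 165 days ago vs limit 180 → met
8. client complaints pending 7 > 4 → not met
9. best-execution review 176 days ago vs limit 120 → not met
10. business-continuity plan absent → not met
Not met: 8 of 10

8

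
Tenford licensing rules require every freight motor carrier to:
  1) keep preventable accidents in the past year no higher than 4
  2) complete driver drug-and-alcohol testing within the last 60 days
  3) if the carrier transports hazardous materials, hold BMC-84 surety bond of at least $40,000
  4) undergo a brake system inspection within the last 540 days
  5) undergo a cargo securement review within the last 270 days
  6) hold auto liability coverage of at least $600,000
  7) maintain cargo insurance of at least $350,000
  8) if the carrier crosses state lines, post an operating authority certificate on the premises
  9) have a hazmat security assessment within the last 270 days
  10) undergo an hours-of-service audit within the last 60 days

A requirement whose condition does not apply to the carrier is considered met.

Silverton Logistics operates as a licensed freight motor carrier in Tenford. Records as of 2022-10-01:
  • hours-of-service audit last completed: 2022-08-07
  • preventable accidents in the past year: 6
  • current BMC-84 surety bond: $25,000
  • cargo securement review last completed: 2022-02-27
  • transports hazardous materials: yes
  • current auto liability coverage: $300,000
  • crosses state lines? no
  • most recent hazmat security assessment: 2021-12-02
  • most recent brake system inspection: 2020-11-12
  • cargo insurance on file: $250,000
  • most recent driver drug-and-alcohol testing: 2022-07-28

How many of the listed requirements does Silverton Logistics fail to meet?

1. preventable accidents in the past year 6 > 4 → not met
2. driver drug-and-alcohol testing 65 days ago vs limit 60 → not met
3. condition 'transports hazardous materials' holds; BMC-84 surety bond $25,000 < $40,000 → not met
4. brake system inspection 688 days ago vs limit 540 → not met
5. cargo securement review 216 days ago vs limit 270 → met
6. auto liability coverage $300,000 < $600,000 → not met
7. cargo insurance $250,000 < $350,000 → not met
8. condition 'crosses state lines' does not hold → requirement n/a → met
9. hazmat security assessment 303 days ago vs limit 270 → not met
10. hours-of-service audit 55 days ago vs limit 60 → met
Not met: 7 of 10

7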